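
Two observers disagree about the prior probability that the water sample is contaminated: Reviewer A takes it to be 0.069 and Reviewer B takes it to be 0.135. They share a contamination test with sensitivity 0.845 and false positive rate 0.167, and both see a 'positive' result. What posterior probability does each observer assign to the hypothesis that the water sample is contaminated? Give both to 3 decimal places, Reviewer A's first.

Reviewer A: 0.273; Reviewer B: 0.441

P('+'|H) = 0.845, P('+'|¬H) = 0.167.
Reviewer A: numerator 0.845·0.069 = 0.058305; evidence = 0.058305+0.167·0.931 = 0.21378; posterior = 0.273.
Reviewer B: numerator 0.845·0.135 = 0.11408; evidence = 0.11408+0.167·0.865 = 0.25853; posterior = 0.441.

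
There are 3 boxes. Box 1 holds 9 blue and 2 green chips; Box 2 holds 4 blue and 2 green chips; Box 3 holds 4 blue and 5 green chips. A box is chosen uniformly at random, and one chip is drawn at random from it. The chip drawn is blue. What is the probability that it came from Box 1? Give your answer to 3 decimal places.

Tabulate prior·likelihood by source: [1] prior 0.333333, lik 0.8182, product 0.2727; [2] prior 0.333333, lik 0.6667, product 0.2222; [3] prior 0.333333, lik 0.4444, product 0.1481.
Normalizing constant = 0.64310; the posterior for Box 1 is its product over the sum, 0.2727/0.64310 = 0.424.

Posterior probability ≈ 0.424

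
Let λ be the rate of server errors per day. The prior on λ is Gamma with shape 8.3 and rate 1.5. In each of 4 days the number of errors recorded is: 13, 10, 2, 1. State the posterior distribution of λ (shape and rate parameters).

Total count ∑xᵢ = 26 over n = 4 days.
Gamma is conjugate to the Poisson likelihood: posterior is Gamma(shape = 8.3+26 = 34.3, rate = 1.5+4 = 5.5).

Posterior: Gamma(shape=34.3, rate=5.5)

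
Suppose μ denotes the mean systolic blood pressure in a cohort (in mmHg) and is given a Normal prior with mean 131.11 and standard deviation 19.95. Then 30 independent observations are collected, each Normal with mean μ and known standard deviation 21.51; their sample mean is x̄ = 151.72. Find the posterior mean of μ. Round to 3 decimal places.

With known σ, the Normal prior is conjugate. Weight on the data is w = (n/σ²)/(n/σ² + 1/τ₀²) = 0.0648396/(0.0648396+0.00251255) = 0.96270.
Posterior mean = w·x̄ + (1−w)·μ₀ = 0.96270·151.72 + 0.037305·131.11 = 150.951.

Posterior mean ≈ 150.951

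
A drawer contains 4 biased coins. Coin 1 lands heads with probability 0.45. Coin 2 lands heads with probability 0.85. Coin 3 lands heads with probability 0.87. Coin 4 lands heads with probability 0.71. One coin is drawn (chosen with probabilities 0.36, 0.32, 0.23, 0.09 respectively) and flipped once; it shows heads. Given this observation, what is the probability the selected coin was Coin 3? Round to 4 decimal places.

Posterior probability ≈ 0.2867

P(heads|C1) = 0.45; P(heads|C2) = 0.85; P(heads|C3) = 0.87; P(heads|C4) = 0.71.
Prior × likelihood for each source: 0.36·0.45=0.1620, 0.32·0.85=0.2720, 0.23·0.87=0.2001, 0.09·0.71=0.06390. Summing gives P(heads) = 0.69800.
P(Coin 3 | heads) = 0.2001 / 0.69800 = 0.2867.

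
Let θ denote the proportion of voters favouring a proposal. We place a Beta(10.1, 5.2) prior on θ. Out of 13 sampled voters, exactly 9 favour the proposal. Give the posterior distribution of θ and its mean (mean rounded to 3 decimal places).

Posterior: Beta(19.1, 9.2); mean ≈ 0.675

The binomial likelihood is conjugate to the Beta prior: with 9 successes and 4 failures, the posterior is Beta(10.1+9, 5.2+4) = Beta(19.1, 9.2).
Posterior mean = α/(α+β) = 19.1/28.3 = 0.675.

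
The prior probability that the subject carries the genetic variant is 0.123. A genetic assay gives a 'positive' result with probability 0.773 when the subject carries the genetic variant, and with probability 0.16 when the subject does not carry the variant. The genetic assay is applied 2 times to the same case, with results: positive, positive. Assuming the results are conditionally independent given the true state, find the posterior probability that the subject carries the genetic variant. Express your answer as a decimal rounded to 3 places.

Posterior P(H) ≈ 0.766

With H the event that the subject carries the genetic variant, the joint likelihood of the observed sequence is P(data|H) = 0.773·0.773 = 0.59753 and P(data|¬H) = 0.16·0.16 = 0.025600.
Bayes: P(H|data) = 0.123·0.59753 / (0.123·0.59753 + 0.877·0.025600) = 0.073496/0.095947 = 0.7660.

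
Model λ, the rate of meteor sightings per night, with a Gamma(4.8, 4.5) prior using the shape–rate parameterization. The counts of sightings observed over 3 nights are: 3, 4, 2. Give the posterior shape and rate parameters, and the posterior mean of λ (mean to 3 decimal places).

Total count ∑xᵢ = 9 over n = 3 nights.
Gamma is conjugate to the Poisson likelihood: posterior is Gamma(shape = 4.8+9 = 13.8, rate = 4.5+3 = 7.5).
Posterior mean = shape/rate = 13.8/7.5 = 1.840.

Posterior: Gamma(shape=13.8, rate=7.5); mean ≈ 1.840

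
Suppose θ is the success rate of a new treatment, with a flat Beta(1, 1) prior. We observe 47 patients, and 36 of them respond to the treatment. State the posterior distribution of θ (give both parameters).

Observing 36 successes and 11 failures updates Beta(1, 1) by adding the success and failure counts to the two shape parameters: α = 1+36 = 37, β = 1+11 = 12.

Posterior: Beta(37, 12)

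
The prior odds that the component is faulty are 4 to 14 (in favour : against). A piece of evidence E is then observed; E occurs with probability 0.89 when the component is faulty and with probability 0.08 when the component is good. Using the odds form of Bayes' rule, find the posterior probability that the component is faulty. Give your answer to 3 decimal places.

Posterior probability ≈ 0.761

Prior odds = 4/14 = 0.28571.
Likelihood ratio for E = 0.89/0.08 = 11.125.
Posterior odds = prior odds × LR = 3.1786.
Posterior probability = odds/(1+odds) = 3.1786/4.1786 = 0.761.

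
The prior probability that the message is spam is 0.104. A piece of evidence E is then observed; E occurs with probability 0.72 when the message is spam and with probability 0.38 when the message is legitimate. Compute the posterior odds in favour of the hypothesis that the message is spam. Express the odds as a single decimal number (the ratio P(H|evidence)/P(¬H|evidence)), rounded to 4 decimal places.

Posterior odds ≈ 0.2199

Prior odds = 0.104/(1−0.104) = 0.11607. In log-odds, ln(0.11607) = -2.1535.
Add log likelihood ratio: ln(1.8947) = 0.63908.
Posterior log-odds = -1.5145, so posterior odds = exp(-1.5145) = 0.21992.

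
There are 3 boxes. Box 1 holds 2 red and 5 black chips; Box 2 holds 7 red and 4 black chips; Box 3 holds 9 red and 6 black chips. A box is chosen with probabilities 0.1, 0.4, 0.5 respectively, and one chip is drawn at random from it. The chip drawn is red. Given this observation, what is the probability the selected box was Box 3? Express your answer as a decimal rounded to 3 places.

Posterior probability ≈ 0.514

P(red|Box 1) = 0.2857; P(red|Box 2) = 0.6364; P(red|Box 3) = 0.6.
Prior × likelihood for each source: 0.1·0.2857=0.02857, 0.4·0.6364=0.2545, 0.5·0.6=0.3000. Summing gives P(red) = 0.58312.
P(Box 3 | red) = 0.3000 / 0.58312 = 0.514.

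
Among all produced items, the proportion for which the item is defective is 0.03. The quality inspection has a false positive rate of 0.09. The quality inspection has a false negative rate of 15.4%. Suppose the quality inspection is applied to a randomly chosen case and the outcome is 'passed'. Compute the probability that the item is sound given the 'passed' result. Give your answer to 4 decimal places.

P(¬H | E) ≈ 0.9948

Write H for 'the item is defective'. Prior odds H:¬H = 0.03/0.97 = 0.030928. For the 'passed' outcome, the likelihood ratio is 0.154/0.91 = 0.16923.
Posterior odds = 0.030928 × 0.16923 = 0.0052339, so P(H|E) = 0.0052339/(1+0.0052339) = 0.0052. Then P(¬H|E) = 1 − 0.0052 = 0.9948.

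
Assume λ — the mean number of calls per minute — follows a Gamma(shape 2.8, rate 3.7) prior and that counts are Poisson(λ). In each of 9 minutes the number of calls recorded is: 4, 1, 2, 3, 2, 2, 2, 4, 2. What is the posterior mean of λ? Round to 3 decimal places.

The Poisson likelihood adds the total count to the shape and the number of exposure periods to the rate. Here ∑xᵢ = 22 and n = 9, so shape 2.8→24.8 and rate 3.7→12.7.
E[λ | data] = 24.8/12.7 = 1.953.

Posterior mean ≈ 1.953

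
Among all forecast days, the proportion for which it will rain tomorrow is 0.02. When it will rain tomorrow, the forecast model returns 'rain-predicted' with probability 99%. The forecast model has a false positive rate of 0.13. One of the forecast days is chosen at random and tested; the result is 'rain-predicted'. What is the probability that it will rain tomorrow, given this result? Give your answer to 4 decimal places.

Write H for 'it will rain tomorrow'. Prior odds H:¬H = 0.02/0.98 = 0.020408. For the 'rain-predicted' outcome, the likelihood ratio is 0.99/0.13 = 7.6154.
Posterior odds = 0.020408 × 7.6154 = 0.15542, so P(H|E) = 0.15542/(1+0.15542) = 0.1345.

P(H | E) ≈ 0.1345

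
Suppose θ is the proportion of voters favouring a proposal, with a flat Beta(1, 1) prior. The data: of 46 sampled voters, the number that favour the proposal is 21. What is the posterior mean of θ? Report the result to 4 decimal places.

Posterior mean ≈ 0.4583

Observing 21 successes and 25 failures updates Beta(1, 1) by adding the success and failure counts to the two shape parameters: α = 1+21 = 22, β = 1+25 = 26.
Posterior mean = α/(α+β) = 22/48 = 0.4583.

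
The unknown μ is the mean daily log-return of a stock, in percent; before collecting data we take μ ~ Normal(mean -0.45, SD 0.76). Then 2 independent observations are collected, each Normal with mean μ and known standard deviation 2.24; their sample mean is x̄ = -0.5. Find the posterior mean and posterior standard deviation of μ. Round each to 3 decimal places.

Posterior mean ≈ -0.459; posterior SD ≈ 0.685

With known σ, the Normal prior is conjugate. Weight on the data is w = (n/σ²)/(n/σ² + 1/τ₀²) = 0.398597/(0.398597+1.73130) = 0.18714.
Posterior mean = w·x̄ + (1−w)·μ₀ = 0.18714·-0.5 + 0.81286·-0.45 = -0.459. Posterior variance = 1/(0.398597+1.73130) = 0.469506, so SD = 0.685.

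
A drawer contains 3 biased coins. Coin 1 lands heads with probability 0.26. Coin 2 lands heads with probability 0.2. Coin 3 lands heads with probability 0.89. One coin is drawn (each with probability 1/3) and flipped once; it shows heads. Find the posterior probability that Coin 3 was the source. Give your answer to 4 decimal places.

Tabulate prior·likelihood by source: [1] prior 0.333333, lik 0.26, product 0.08667; [2] prior 0.333333, lik 0.2, product 0.06667; [3] prior 0.333333, lik 0.89, product 0.2967.
Normalizing constant = 0.45000; the posterior for Coin 3 is its product over the sum, 0.2967/0.45000 = 0.6593.

Posterior probability ≈ 0.6593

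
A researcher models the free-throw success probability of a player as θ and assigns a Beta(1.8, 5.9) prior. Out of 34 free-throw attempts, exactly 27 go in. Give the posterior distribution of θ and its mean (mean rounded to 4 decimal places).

Posterior: Beta(28.8, 12.9); mean ≈ 0.6906

Observing 27 successes and 7 failures updates Beta(1.8, 5.9) by adding the success and failure counts to the two shape parameters: α = 1.8+27 = 28.8, β = 5.9+7 = 12.9.
Posterior mean = α/(α+β) = 28.8/41.7 = 0.6906.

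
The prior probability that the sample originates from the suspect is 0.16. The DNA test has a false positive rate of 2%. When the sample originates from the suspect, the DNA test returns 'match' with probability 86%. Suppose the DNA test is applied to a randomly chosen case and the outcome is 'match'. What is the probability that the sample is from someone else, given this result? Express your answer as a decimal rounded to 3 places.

P(¬H | E) ≈ 0.109

Write H for 'the sample originates from the suspect'. Prior odds H:¬H = 0.16/0.84 = 0.19048. For the 'match' outcome, the likelihood ratio is 0.86/0.02 = 43.000.
Posterior odds = 0.19048 × 43.000 = 8.1905, so P(H|E) = 8.1905/(1+8.1905) = 0.891. Then P(¬H|E) = 1 − 0.891 = 0.109.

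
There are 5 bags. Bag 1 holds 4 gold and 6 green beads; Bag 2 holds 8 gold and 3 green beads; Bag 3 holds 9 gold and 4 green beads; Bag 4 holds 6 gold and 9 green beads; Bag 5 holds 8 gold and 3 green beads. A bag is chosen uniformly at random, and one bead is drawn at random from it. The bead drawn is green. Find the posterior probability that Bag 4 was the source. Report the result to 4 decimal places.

Posterior probability ≈ 0.2922

P(green|Bag 1) = 0.6; P(green|Bag 2) = 0.2727; P(green|Bag 3) = 0.3077; P(green|Bag 4) = 0.6; P(green|Bag 5) = 0.2727.
Prior × likelihood for each source: 0.2·0.6=0.1200, 0.2·0.2727=0.05455, 0.2·0.3077=0.06154, 0.2·0.6=0.1200, 0.2·0.2727=0.05455. Summing gives P(green) = 0.41063.
P(Bag 4 | green) = 0.1200 / 0.41063 = 0.2922.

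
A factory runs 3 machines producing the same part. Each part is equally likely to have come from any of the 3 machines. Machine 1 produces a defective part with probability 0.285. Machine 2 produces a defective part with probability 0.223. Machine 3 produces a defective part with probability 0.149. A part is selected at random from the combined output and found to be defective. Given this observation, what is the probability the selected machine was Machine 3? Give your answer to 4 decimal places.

Posterior probability ≈ 0.2268

P(defective|M1) = 0.285; P(defective|M2) = 0.223; P(defective|M3) = 0.149.
Prior × likelihood for each source: 0.333333·0.285=0.09500, 0.333333·0.223=0.07433, 0.333333·0.149=0.04967. Summing gives P(defective) = 0.21900.
P(Machine 3 | defective) = 0.04967 / 0.21900 = 0.2268.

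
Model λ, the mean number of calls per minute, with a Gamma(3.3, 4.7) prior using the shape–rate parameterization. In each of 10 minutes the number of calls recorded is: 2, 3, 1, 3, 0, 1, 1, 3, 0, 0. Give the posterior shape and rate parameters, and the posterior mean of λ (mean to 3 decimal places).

The Poisson likelihood adds the total count to the shape and the number of exposure periods to the rate. Here ∑xᵢ = 14 and n = 10, so shape 3.3→17.3 and rate 4.7→14.7.
Posterior mean = shape/rate = 17.3/14.7 = 1.177.

Posterior: Gamma(shape=17.3, rate=14.7); mean ≈ 1.177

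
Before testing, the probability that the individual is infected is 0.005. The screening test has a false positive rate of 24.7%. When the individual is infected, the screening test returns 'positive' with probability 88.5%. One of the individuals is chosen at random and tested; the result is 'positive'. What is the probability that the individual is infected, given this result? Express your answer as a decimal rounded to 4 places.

Write H for 'the individual is infected'. Prior odds H:¬H = 0.005/0.995 = 0.0050251. For the 'positive' outcome, the likelihood ratio is 0.885/0.247 = 3.5830.
Posterior odds = 0.0050251 × 3.5830 = 0.018005, so P(H|E) = 0.018005/(1+0.018005) = 0.0177.

P(H | E) ≈ 0.0177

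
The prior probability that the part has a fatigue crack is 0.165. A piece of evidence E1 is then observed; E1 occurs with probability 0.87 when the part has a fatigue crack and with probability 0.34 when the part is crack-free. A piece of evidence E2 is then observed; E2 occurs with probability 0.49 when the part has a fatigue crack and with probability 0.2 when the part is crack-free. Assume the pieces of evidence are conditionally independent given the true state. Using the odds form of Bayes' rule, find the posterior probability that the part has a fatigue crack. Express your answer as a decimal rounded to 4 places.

Posterior probability ≈ 0.5533

Prior odds = 0.165/(1−0.165) = 0.19760. In log-odds, ln(0.19760) = -1.6215.
Add log likelihood ratios: ln(2.5588) + ln(2.4500) = 1.8356.
Posterior log-odds = 0.21415, so posterior odds = exp(0.21415) = 1.2388. Converting, P(H|E) = 1.2388/2.2388 = 0.5533.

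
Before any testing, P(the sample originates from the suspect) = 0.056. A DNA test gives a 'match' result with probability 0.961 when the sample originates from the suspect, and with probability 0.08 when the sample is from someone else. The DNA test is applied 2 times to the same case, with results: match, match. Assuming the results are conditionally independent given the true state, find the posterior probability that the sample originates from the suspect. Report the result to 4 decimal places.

Posterior P(H) ≈ 0.8954

Let H be the event that the sample originates from the suspect; start with P(H) = 0.056. P('match'|H) = 0.961, P('match'|¬H) = 0.08.
Update on result 1 ('match'): P(H) ← 0.961·0.0560 / (0.961·0.0560 + 0.08·0.9440) = 0.053816/0.12934 = 0.4161.
Update on result 2 ('match'): P(H) ← 0.961·0.4161 / (0.961·0.4161 + 0.08·0.5839) = 0.39987/0.44658 = 0.8954.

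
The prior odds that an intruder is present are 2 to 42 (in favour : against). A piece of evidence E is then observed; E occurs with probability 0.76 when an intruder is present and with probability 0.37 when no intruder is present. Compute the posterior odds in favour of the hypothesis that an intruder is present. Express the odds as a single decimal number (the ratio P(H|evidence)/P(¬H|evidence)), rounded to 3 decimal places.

Posterior odds ≈ 0.098

Prior odds = 2/42 = 0.047619.
Likelihood ratio for E = 0.76/0.37 = 2.0541.
Posterior odds = prior odds × LR = 0.097812.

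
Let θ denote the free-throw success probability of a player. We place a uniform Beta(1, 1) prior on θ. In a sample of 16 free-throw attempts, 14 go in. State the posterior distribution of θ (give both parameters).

Posterior: Beta(15, 3)

The binomial likelihood is conjugate to the Beta prior: with 14 successes and 2 failures, the posterior is Beta(1+14, 1+2) = Beta(15, 3).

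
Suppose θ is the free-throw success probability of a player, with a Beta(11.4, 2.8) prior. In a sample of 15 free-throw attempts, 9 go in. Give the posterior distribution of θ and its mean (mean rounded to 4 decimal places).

Posterior: Beta(20.4, 8.8); mean ≈ 0.6986

The binomial likelihood is conjugate to the Beta prior: with 9 successes and 6 failures, the posterior is Beta(11.4+9, 2.8+6) = Beta(20.4, 8.8).
E[θ | data] = 20.4/(20.4+8.8) = 0.6986.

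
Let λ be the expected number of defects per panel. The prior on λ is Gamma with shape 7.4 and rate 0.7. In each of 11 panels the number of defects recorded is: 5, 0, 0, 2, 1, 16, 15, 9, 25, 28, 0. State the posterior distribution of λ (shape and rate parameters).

Total count ∑xᵢ = 101 over n = 11 panels.
Gamma is conjugate to the Poisson likelihood: posterior is Gamma(shape = 7.4+101 = 108.4, rate = 0.7+11 = 11.7).

Posterior: Gamma(shape=108.4, rate=11.7)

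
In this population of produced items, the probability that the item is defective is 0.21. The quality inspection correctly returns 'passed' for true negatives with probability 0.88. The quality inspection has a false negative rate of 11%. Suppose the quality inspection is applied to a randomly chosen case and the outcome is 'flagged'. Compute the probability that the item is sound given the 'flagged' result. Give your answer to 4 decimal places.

Write H for 'the item is defective'. Prior odds H:¬H = 0.21/0.79 = 0.26582. For the 'flagged' outcome, the likelihood ratio is 0.89/0.12 = 7.4167.
Posterior odds = 0.26582 × 7.4167 = 1.9715, so P(H|E) = 1.9715/(1+1.9715) = 0.6635. Then P(¬H|E) = 1 − 0.6635 = 0.3365.

P(¬H | E) ≈ 0.3365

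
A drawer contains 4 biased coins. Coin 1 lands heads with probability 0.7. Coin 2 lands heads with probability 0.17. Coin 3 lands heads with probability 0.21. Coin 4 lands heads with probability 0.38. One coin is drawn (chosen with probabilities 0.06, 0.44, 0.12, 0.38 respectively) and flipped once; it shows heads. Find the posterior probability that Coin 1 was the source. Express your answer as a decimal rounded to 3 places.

Tabulate prior·likelihood by source: [1] prior 0.06, lik 0.7, product 0.04200; [2] prior 0.44, lik 0.17, product 0.07480; [3] prior 0.12, lik 0.21, product 0.02520; [4] prior 0.38, lik 0.38, product 0.1444.
Normalizing constant = 0.28640; the posterior for Coin 1 is its product over the sum, 0.04200/0.28640 = 0.147.

Posterior probability ≈ 0.147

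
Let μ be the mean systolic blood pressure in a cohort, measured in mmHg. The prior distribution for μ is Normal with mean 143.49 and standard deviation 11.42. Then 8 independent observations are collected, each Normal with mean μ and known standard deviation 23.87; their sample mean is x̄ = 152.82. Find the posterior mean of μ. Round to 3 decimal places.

Posterior mean ≈ 149.524

With known σ, the Normal prior is conjugate. Weight on the data is w = (n/σ²)/(n/σ² + 1/τ₀²) = 0.0140406/(0.0140406+0.00766775) = 0.64678.
Posterior mean = w·x̄ + (1−w)·μ₀ = 0.64678·152.82 + 0.35322·143.49 = 149.524.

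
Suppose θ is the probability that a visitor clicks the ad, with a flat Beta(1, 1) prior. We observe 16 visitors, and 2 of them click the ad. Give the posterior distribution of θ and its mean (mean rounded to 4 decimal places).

Posterior: Beta(3, 15); mean ≈ 0.1667

The binomial likelihood is conjugate to the Beta prior: with 2 successes and 14 failures, the posterior is Beta(1+2, 1+14) = Beta(3, 15).
Posterior mean = α/(α+β) = 3/18 = 0.1667.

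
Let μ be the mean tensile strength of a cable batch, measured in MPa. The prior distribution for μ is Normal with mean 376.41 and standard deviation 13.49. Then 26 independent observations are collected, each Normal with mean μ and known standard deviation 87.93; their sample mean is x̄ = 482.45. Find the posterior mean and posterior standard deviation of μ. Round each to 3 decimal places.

Posterior mean ≈ 416.667; posterior SD ≈ 10.625

Prior precision 1/τ₀² = 1/13.49² = 0.00549511; data precision n/σ² = 26/87.93² = 0.00336279.
Posterior precision = 0.00549511 + 0.00336279 = 0.00885789, giving posterior SD = 1/√0.00885789 = 10.625.
Posterior mean = (0.00549511·376.41 + 0.00336279·482.45) / 0.00885789 = 416.667.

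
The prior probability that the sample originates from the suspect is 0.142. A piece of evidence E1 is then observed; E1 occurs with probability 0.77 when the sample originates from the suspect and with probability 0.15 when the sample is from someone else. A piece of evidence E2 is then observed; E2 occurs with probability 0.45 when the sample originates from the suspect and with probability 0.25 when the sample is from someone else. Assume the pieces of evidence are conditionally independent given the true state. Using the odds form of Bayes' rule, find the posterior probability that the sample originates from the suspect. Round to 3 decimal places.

Posterior probability ≈ 0.605

Prior odds = 0.142/(1−0.142) = 0.16550.
Likelihood ratio for E1 = 0.77/0.15 = 5.1333.
Likelihood ratio for E2 = 0.45/0.25 = 1.8000.
Posterior odds = prior odds × LR₁ × LR₂ = 1.5292.
Posterior probability = odds/(1+odds) = 1.5292/2.5292 = 0.605.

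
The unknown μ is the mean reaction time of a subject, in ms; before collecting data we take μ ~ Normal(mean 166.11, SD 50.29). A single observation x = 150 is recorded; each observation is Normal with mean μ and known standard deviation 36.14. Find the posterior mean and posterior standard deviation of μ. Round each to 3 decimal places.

Posterior mean ≈ 155.486; posterior SD ≈ 29.348

Prior precision 1/τ₀² = 1/50.29² = 0.00039540; data precision n/σ² = 1/36.14² = 0.00076564.
Posterior precision = 0.00039540 + 0.00076564 = 0.00116104, giving posterior SD = 1/√0.00116104 = 29.348.
Posterior mean = (0.00039540·166.11 + 0.00076564·150) / 0.00116104 = 155.486.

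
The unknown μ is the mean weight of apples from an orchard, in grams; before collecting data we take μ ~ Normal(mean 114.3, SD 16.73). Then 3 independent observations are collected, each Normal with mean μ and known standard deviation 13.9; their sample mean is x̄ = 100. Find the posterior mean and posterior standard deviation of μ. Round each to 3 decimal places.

Prior precision 1/τ₀² = 1/16.73² = 0.00357280; data precision n/σ² = 3/13.9² = 0.0155271.
Posterior precision = 0.00357280 + 0.0155271 = 0.0190999, giving posterior SD = 1/√0.0190999 = 7.236.
Posterior mean = (0.00357280·114.3 + 0.0155271·100) / 0.0190999 = 102.675.

Posterior mean ≈ 102.675; posterior SD ≈ 7.236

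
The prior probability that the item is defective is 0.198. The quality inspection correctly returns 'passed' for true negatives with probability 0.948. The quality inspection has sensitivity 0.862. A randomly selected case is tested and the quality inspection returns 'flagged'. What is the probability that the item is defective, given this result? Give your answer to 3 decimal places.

Let H be the event that the item is defective. P(H) = 0.198, so P(¬H) = 0.802. With E the 'flagged' result, P(E|H) = 0.862 and P(E|¬H) = 0.052.
P(E) = 0.862·0.198 + 0.052·0.802 = 0.17068 + 0.041704 = 0.21238.
By Bayes' theorem, P(H|E) = 0.17068 / 0.21238 = 0.804.

P(H | E) ≈ 0.804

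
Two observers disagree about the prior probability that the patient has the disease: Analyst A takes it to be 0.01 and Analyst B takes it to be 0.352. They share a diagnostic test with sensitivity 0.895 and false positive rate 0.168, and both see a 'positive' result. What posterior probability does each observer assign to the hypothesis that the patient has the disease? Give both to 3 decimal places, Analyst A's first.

The likelihood ratio for a 'positive' result is 0.895/0.168 = 5.3274.
Analyst A: prior odds 0.01/0.99 = 0.010101; posterior odds 0.053812; posterior probability 0.051.
Analyst B: prior odds 0.352/0.648 = 0.54321; posterior odds 2.8939; posterior probability 0.743.

Analyst A: 0.051; Analyst B: 0.743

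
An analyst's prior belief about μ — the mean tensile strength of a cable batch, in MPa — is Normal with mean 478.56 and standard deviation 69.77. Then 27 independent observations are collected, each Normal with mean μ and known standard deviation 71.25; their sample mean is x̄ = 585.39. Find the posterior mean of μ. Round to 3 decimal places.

Posterior mean ≈ 581.417

With known σ, the Normal prior is conjugate. Weight on the data is w = (n/σ²)/(n/σ² + 1/τ₀²) = 0.00531856/(0.00531856+0.00020543) = 0.96281.
Posterior mean = w·x̄ + (1−w)·μ₀ = 0.96281·585.39 + 0.037189·478.56 = 581.417.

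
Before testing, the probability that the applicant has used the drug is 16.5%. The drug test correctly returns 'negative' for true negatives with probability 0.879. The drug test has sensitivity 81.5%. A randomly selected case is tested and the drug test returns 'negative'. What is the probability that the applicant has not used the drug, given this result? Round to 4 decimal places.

P(¬H | E) ≈ 0.9601

Write H for 'the applicant has used the drug'. Prior odds H:¬H = 0.165/0.835 = 0.19760. For the 'negative' outcome, the likelihood ratio is 0.185/0.879 = 0.21047.
Posterior odds = 0.19760 × 0.21047 = 0.041589, so P(H|E) = 0.041589/(1+0.041589) = 0.0399. Then P(¬H|E) = 1 − 0.0399 = 0.9601.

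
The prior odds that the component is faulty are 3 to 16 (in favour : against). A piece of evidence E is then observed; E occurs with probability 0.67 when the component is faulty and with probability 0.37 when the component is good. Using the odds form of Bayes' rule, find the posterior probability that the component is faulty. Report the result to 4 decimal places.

Posterior probability ≈ 0.2535

Prior odds = 3/16 = 0.18750. In log-odds, ln(0.18750) = -1.6740.
Add log likelihood ratio: ln(1.8108) = 0.59377.
Posterior log-odds = -1.0802, so posterior odds = exp(-1.0802) = 0.33953. Converting, P(H|E) = 0.33953/1.3395 = 0.2535.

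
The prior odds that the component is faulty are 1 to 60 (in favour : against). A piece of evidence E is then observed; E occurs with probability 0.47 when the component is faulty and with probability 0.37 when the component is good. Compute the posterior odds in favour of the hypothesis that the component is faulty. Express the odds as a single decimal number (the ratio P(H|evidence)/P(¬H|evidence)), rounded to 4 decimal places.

Prior odds = 1/60 = 0.016667.
Likelihood ratio for E = 0.47/0.37 = 1.2703.
Posterior odds = prior odds × LR = 0.021171.

Posterior odds ≈ 0.0212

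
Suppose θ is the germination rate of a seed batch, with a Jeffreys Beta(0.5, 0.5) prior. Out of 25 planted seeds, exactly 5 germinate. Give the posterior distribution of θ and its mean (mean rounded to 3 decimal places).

The binomial likelihood is conjugate to the Beta prior: with 5 successes and 20 failures, the posterior is Beta(0.5+5, 0.5+20) = Beta(5.5, 20.5).
Posterior mean = α/(α+β) = 5.5/26 = 0.212.

Posterior: Beta(5.5, 20.5); mean ≈ 0.212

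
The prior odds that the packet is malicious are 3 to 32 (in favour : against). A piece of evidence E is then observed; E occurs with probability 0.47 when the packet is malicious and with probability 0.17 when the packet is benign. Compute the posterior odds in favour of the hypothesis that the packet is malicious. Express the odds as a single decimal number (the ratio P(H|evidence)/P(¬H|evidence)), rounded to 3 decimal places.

Prior odds = 3/32 = 0.093750.
Likelihood ratio for E = 0.47/0.17 = 2.7647.
Posterior odds = prior odds × LR = 0.25919.

Posterior odds ≈ 0.259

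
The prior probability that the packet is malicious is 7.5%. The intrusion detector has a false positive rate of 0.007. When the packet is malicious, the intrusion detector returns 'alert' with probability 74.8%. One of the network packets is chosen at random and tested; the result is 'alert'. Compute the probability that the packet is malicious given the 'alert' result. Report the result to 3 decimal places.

P(H | E) ≈ 0.897

Let H be the event that the packet is malicious. P(H) = 0.075, so P(¬H) = 0.925. With E the 'alert' result, P(E|H) = 0.748 and P(E|¬H) = 0.007.
P(E) = 0.748·0.075 + 0.007·0.925 = 0.056100 + 0.0064750 = 0.062575.
By Bayes' theorem, P(H|E) = 0.056100 / 0.062575 = 0.897.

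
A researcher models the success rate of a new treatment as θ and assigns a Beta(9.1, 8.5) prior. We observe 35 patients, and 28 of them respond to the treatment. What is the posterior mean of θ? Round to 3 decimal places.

Observing 28 successes and 7 failures updates Beta(9.1, 8.5) by adding the success and failure counts to the two shape parameters: α = 9.1+28 = 37.1, β = 8.5+7 = 15.5.
Posterior mean = α/(α+β) = 37.1/52.6 = 0.705.

Posterior mean ≈ 0.705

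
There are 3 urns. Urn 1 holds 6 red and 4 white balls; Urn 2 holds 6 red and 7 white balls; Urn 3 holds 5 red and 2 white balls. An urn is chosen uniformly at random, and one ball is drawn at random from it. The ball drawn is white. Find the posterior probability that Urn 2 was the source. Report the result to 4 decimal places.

Posterior probability ≈ 0.4399

Tabulate prior·likelihood by source: [1] prior 0.333333, lik 0.4, product 0.1333; [2] prior 0.333333, lik 0.5385, product 0.1795; [3] prior 0.333333, lik 0.2857, product 0.09524.
Normalizing constant = 0.40806; the posterior for Urn 2 is its product over the sum, 0.1795/0.40806 = 0.4399.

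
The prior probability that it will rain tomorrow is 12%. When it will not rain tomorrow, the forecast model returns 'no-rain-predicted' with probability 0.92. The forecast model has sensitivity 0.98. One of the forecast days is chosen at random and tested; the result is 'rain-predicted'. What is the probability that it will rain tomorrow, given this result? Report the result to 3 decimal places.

Write H for 'it will rain tomorrow'. Prior odds H:¬H = 0.12/0.88 = 0.13636. For the 'rain-predicted' outcome, the likelihood ratio is 0.98/0.08 = 12.250.
Posterior odds = 0.13636 × 12.250 = 1.6705, so P(H|E) = 1.6705/(1+1.6705) = 0.626.

P(H | E) ≈ 0.626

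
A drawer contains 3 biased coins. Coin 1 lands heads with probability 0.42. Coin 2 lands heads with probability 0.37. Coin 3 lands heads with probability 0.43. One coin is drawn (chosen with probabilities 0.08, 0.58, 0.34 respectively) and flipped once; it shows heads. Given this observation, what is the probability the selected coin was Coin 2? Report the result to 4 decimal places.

Posterior probability ≈ 0.5441

P(heads|C1) = 0.42; P(heads|C2) = 0.37; P(heads|C3) = 0.43.
Prior × likelihood for each source: 0.08·0.42=0.03360, 0.58·0.37=0.2146, 0.34·0.43=0.1462. Summing gives P(heads) = 0.39440.
P(Coin 2 | heads) = 0.2146 / 0.39440 = 0.5441.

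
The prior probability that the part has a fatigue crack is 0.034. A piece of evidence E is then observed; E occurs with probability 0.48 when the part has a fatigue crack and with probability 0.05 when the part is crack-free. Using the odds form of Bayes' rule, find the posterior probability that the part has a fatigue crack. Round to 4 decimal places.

Prior odds = 0.034/(1−0.034) = 0.035197.
Likelihood ratio for E = 0.48/0.05 = 9.6000.
Posterior odds = prior odds × LR = 0.33789.
Posterior probability = odds/(1+odds) = 0.33789/1.3379 = 0.2526.

Posterior probability ≈ 0.2526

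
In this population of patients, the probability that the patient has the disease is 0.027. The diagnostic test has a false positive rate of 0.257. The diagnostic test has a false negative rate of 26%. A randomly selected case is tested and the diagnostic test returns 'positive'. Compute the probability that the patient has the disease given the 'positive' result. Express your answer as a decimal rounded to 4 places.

P(H | E) ≈ 0.0740

Write H for 'the patient has the disease'. Prior odds H:¬H = 0.027/0.973 = 0.027749. For the 'positive' outcome, the likelihood ratio is 0.74/0.257 = 2.8794.
Posterior odds = 0.027749 × 2.8794 = 0.079901, so P(H|E) = 0.079901/(1+0.079901) = 0.0740.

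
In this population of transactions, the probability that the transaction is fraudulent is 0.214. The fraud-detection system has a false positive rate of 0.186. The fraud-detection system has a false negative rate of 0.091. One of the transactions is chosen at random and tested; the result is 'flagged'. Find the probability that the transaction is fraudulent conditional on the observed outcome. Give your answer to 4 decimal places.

P(H | E) ≈ 0.5709

Write H for 'the transaction is fraudulent'. Prior odds H:¬H = 0.214/0.786 = 0.27226. For the 'flagged' outcome, the likelihood ratio is 0.909/0.186 = 4.8871.
Posterior odds = 0.27226 × 4.8871 = 1.3306, so P(H|E) = 1.3306/(1+1.3306) = 0.5709.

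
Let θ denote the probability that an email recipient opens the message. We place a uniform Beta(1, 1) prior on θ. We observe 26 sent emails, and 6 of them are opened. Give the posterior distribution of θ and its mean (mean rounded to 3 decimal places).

The binomial likelihood is conjugate to the Beta prior: with 6 successes and 20 failures, the posterior is Beta(1+6, 1+20) = Beta(7, 21).
E[θ | data] = 7/(7+21) = 0.250.

Posterior: Beta(7, 21); mean ≈ 0.250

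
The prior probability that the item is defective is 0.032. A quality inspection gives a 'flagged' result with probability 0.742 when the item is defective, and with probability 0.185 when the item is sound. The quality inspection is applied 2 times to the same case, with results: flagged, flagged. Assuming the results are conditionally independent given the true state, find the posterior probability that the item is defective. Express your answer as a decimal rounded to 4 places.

With H the event that the item is defective, the joint likelihood of the observed sequence is P(data|H) = 0.742·0.742 = 0.55056 and P(data|¬H) = 0.185·0.185 = 0.034225.
Bayes: P(H|data) = 0.032·0.55056 / (0.032·0.55056 + 0.968·0.034225) = 0.017618/0.050748 = 0.3472.

Posterior P(H) ≈ 0.3472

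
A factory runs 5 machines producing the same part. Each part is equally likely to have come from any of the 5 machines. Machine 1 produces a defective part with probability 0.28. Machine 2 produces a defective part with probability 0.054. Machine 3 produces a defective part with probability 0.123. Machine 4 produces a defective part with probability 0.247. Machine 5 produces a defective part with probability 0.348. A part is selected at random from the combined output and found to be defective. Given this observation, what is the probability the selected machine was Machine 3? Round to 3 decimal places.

Posterior probability ≈ 0.117

Tabulate prior·likelihood by source: [1] prior 0.2, lik 0.28, product 0.05600; [2] prior 0.2, lik 0.054, product 0.01080; [3] prior 0.2, lik 0.123, product 0.02460; [4] prior 0.2, lik 0.247, product 0.04940; [5] prior 0.2, lik 0.348, product 0.06960.
Normalizing constant = 0.21040; the posterior for Machine 3 is its product over the sum, 0.02460/0.21040 = 0.117.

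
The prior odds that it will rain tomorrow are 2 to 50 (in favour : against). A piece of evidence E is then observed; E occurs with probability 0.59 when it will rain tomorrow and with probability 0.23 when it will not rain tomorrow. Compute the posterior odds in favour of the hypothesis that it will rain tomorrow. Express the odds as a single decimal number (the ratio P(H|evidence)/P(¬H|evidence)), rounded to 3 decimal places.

Prior odds = 2/50 = 0.040000. In log-odds, ln(0.040000) = -3.2189.
Add log likelihood ratio: ln(2.5652) = 0.94204.
Posterior log-odds = -2.2768, so posterior odds = exp(-2.2768) = 0.10261.

Posterior odds ≈ 0.103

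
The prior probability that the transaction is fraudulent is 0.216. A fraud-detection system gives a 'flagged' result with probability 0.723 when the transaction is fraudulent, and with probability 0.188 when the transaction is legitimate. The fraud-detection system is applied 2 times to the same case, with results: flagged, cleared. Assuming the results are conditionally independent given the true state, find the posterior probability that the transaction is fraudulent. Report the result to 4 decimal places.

Posterior P(H) ≈ 0.2655

Let H be the event that the transaction is fraudulent; start with P(H) = 0.216. P('flagged'|H) = 0.723, P('flagged'|¬H) = 0.188.
Update on result 1 ('flagged'): P(H) ← 0.723·0.2160 / (0.723·0.2160 + 0.188·0.7840) = 0.15617/0.30356 = 0.5145.
Update on result 2 ('cleared'): P(H) ← 0.277·0.5145 / (0.277·0.5145 + 0.812·0.4855) = 0.14250/0.53677 = 0.2655.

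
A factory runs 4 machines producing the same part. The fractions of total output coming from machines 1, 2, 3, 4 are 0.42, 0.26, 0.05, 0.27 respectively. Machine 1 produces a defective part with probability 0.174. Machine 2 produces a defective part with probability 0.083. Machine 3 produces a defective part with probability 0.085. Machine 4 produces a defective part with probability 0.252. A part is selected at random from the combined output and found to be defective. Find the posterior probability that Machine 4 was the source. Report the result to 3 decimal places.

Tabulate prior·likelihood by source: [1] prior 0.42, lik 0.174, product 0.07308; [2] prior 0.26, lik 0.083, product 0.02158; [3] prior 0.05, lik 0.085, product 0.004250; [4] prior 0.27, lik 0.252, product 0.06804.
Normalizing constant = 0.16695; the posterior for Machine 4 is its product over the sum, 0.06804/0.16695 = 0.408.

Posterior probability ≈ 0.408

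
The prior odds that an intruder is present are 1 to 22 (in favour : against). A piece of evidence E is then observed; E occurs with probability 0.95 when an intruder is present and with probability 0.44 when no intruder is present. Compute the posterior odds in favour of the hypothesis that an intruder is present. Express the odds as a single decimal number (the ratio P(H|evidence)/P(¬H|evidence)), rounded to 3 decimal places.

Prior odds = 1/22 = 0.045455. In log-odds, ln(0.045455) = -3.0910.
Add log likelihood ratio: ln(2.1591) = 0.76969.
Posterior log-odds = -2.3214, so posterior odds = exp(-2.3214) = 0.098140.

Posterior odds ≈ 0.098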